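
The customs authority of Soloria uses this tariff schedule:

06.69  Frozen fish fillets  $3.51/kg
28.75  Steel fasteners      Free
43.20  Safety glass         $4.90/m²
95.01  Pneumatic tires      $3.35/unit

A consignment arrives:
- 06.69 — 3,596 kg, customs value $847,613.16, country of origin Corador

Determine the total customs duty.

$12,621.96

Line 1 (06.69, Corador, 3,596 kg, $847,613.16):
Base rate for 06.69 is $3.51/kg.
Duty = 3,596 × $3.51 = $12,621.96.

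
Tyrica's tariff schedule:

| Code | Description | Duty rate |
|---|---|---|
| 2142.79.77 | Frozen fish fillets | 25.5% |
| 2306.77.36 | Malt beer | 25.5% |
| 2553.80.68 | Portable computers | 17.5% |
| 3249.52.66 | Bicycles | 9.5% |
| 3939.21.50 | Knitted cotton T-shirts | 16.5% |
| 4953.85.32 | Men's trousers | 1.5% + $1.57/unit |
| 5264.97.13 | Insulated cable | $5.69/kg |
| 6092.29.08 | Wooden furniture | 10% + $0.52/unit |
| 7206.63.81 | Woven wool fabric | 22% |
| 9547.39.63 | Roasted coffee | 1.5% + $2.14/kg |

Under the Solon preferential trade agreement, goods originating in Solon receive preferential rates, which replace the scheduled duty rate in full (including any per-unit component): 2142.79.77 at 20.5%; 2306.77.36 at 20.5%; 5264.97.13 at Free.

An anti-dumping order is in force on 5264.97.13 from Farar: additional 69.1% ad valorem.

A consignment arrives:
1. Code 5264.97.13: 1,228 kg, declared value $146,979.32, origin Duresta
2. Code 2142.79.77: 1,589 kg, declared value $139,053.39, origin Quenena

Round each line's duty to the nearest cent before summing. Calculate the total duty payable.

$42,445.93

Line 1 (5264.97.13, Duresta, 1,228 kg, $146,979.32):
Base rate for 5264.97.13 is $5.69/kg.
5264.97.13 has an FTA preferential rate, but origin Duresta is not Solon; base rate stands.
The additional-duty order on 5264.97.13 targets Farar, not Duresta; it does not apply.
Duty = 1,228 × $5.69 = $6,987.32.
Line 2 (2142.79.77, Quenena, 1,589 kg, $139,053.39):
Base rate for 2142.79.77 is 25.5%.
2142.79.77 has an FTA preferential rate, but origin Quenena is not Solon; base rate stands.
Duty = $139,053.39 × 25.5% = $35,458.61.
Total = $6,987.32 + $35,458.61 = $42,445.93.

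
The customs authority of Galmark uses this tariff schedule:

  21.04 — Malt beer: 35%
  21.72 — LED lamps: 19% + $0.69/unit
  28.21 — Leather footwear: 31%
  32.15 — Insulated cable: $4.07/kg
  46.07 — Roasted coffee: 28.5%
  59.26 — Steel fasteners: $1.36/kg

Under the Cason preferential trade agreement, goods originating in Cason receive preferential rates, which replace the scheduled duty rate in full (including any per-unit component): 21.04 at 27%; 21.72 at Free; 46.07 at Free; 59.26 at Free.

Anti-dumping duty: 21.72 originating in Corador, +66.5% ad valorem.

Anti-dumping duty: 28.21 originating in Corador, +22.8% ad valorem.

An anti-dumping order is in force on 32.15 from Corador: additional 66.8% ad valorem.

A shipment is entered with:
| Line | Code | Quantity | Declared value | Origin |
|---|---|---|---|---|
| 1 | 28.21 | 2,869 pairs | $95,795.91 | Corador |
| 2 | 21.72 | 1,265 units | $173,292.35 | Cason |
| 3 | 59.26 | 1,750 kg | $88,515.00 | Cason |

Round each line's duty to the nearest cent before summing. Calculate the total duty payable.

$51,538.20

Line 1 (28.21, Corador, 2,869 pairs, $95,795.91):
Base rate for 28.21 is 31%.
Additional duty on 28.21 from Corador: +22.8%. Applied ad valorem rate: 31% + 22.8% = 53.8%.
Duty = $95,795.91 × 53.8% = $51,538.20.
Line 2 (21.72, Cason, 1,265 units, $173,292.35):
Base rate for 21.72 is 19% + $0.69/unit.
Origin Cason qualifies under the Galmark–Cason agreement and 21.72 is covered: preferential rate Free applies instead.
The additional-duty order on 21.72 targets Corador, not Cason; it does not apply.
Duty = $173,292.35 × 0% = $0.00.
Line 3 (59.26, Cason, 1,750 kg, $88,515.00):
Base rate for 59.26 is $1.36/kg.
Origin Cason qualifies under the Galmark–Cason agreement and 59.26 is covered: preferential rate Free applies instead.
Duty = $88,515.00 × 0% = $0.00.
Total = $51,538.20 + $0.00 + $0.00 = $51,538.20.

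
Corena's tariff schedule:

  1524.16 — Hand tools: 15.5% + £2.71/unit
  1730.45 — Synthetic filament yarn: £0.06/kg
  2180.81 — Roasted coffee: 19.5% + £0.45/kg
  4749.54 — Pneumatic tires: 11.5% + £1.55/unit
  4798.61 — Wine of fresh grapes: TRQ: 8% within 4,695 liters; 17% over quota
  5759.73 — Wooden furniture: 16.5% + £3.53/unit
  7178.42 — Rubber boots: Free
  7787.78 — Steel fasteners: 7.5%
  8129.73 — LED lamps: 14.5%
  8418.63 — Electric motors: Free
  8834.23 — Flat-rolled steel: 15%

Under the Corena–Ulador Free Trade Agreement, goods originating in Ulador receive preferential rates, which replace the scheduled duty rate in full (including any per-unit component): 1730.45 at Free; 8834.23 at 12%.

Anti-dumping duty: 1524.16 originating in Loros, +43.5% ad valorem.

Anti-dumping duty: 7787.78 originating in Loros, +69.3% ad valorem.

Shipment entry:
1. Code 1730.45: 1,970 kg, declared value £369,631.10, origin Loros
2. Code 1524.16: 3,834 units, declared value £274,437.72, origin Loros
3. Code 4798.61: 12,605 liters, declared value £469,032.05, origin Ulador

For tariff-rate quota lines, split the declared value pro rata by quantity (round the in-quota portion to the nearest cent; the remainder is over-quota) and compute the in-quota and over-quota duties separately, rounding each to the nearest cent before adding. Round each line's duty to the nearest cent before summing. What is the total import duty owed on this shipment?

£236,438.96

Line 1 (1730.45, Loros, 1,970 kg, £369,631.10):
Base rate for 1730.45 is £0.06/kg.
1730.45 has an FTA preferential rate, but origin Loros is not Ulador; base rate stands.
Duty = 1,970 × £0.06 = £118.20.
Line 2 (1524.16, Loros, 3,834 units, £274,437.72):
Base rate for 1524.16 is 15.5% + £2.71/unit.
Additional duty on 1524.16 from Loros: +43.5%. Applied ad valorem rate: 15.5% + 43.5% = 59%.
Duty = £274,437.72 × 59% + 3,834 × £2.71 = £172,308.39.
Line 3 (4798.61, Ulador, 12,605 liters, £469,032.05):
Code 4798.61 is under a tariff-rate quota (threshold 4,695 liters). In-quota: 4,695 liters at 8%; over-quota: 7,910 liters at 17%.
Pro-rata value split: in-quota = £469,032.05 × 4,695/12,605 = £174,700.95; over-quota = £469,032.05 − £174,700.95 = £294,331.10.
In-quota duty = £174,700.95 × 8% = £13,976.08. Over-quota duty = £294,331.10 × 17% = £50,036.29.
Line duty = £13,976.08 + £50,036.29 = £64,012.37.
Total = £118.20 + £172,308.39 + £64,012.37 = £236,438.96.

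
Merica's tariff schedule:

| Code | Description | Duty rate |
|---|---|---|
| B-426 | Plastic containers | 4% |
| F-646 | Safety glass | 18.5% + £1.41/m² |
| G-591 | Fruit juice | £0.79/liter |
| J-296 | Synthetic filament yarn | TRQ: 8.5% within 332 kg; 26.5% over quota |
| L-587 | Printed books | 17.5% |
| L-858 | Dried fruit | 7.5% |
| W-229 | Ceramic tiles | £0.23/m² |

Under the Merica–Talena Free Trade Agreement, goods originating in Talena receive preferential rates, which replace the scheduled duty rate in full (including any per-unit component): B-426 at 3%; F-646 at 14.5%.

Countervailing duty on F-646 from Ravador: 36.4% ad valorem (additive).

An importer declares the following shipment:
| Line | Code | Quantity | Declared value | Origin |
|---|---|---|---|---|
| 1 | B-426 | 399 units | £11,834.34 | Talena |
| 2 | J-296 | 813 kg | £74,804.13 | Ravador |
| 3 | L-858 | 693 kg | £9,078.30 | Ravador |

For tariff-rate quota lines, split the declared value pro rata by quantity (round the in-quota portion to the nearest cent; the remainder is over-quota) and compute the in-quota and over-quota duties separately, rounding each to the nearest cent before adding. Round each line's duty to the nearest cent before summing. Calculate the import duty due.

Line 1 (B-426, Talena, 399 units, £11,834.34):
Base rate for B-426 is 4%.
Origin Talena qualifies under the Merica–Talena agreement and B-426 is covered: preferential rate 3% applies instead.
Duty = £11,834.34 × 3% = £355.03.
Line 2 (J-296, Ravador, 813 kg, £74,804.13):
Code J-296 is under a tariff-rate quota (threshold 332 kg). In-quota: 332 kg at 8.5%; over-quota: 481 kg at 26.5%.
Pro-rata value split: in-quota = £74,804.13 × 332/813 = £30,547.32; over-quota = £74,804.13 − £30,547.32 = £44,256.81.
In-quota duty = £30,547.32 × 8.5% = £2,596.52. Over-quota duty = £44,256.81 × 26.5% = £11,728.05.
Line duty = £2,596.52 + £11,728.05 = £14,324.57.
Line 3 (L-858, Ravador, 693 kg, £9,078.30):
Base rate for L-858 is 7.5%.
Duty = £9,078.30 × 7.5% = £680.87.
Total = £355.03 + £14,324.57 + £680.87 = £15,360.47.

£15,360.47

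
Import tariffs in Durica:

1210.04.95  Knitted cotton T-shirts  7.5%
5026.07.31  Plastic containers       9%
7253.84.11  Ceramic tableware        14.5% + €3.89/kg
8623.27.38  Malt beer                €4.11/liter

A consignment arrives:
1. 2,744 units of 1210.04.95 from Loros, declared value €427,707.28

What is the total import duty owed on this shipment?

€32,078.05

Line 1 (1210.04.95, Loros, 2,744 units, €427,707.28):
Base rate for 1210.04.95 is 7.5%.
Duty = €427,707.28 × 7.5% = €32,078.05.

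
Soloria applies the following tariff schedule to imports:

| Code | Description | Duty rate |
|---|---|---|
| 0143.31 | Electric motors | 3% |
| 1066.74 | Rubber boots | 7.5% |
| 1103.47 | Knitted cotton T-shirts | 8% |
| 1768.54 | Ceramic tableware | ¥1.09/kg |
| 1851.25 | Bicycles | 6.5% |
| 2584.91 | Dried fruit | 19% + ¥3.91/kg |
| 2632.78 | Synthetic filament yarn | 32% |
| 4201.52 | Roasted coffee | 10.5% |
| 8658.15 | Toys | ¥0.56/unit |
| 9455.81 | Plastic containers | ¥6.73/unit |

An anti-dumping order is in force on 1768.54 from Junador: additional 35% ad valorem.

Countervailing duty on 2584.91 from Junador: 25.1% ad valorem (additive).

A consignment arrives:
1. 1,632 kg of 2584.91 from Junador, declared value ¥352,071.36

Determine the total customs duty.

¥161,644.59

Line 1 (2584.91, Junador, 1,632 kg, ¥352,071.36):
Base rate for 2584.91 is 19% + ¥3.91/kg.
Additional duty on 2584.91 from Junador: +25.1%. Applied ad valorem rate: 19% + 25.1% = 44.1%.
Duty = ¥352,071.36 × 44.1% + 1,632 × ¥3.91 = ¥161,644.59.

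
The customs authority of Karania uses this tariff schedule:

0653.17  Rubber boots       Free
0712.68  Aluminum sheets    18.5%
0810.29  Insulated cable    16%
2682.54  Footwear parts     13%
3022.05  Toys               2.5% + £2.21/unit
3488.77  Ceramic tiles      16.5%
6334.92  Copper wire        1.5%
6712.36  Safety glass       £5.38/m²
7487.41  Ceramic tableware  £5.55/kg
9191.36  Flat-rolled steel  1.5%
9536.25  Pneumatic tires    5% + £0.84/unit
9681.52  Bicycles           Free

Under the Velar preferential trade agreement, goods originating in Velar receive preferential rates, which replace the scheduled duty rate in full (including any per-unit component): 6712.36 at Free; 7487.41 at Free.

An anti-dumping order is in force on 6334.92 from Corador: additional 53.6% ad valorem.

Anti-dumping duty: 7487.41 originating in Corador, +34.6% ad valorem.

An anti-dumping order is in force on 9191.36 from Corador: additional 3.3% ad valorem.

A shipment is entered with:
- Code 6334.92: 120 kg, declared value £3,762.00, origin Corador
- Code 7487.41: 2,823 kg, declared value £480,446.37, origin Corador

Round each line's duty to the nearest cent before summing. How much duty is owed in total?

£183,974.95

Line 1 (6334.92, Corador, 120 kg, £3,762.00):
Base rate for 6334.92 is 1.5%.
Additional duty on 6334.92 from Corador: +53.6%. Applied ad valorem rate: 1.5% + 53.6% = 55.1%.
Duty = £3,762.00 × 55.1% = £2,072.86.
Line 2 (7487.41, Corador, 2,823 kg, £480,446.37):
Base rate for 7487.41 is £5.55/kg.
7487.41 has an FTA preferential rate, but origin Corador is not Velar; base rate stands.
Additional duty on 7487.41 from Corador: +34.6% ad valorem. Applied ad valorem rate = 34.6%.
Duty = £480,446.37 × 34.6% + 2,823 × £5.55 = £181,902.09.
Total = £2,072.86 + £181,902.09 = £183,974.95.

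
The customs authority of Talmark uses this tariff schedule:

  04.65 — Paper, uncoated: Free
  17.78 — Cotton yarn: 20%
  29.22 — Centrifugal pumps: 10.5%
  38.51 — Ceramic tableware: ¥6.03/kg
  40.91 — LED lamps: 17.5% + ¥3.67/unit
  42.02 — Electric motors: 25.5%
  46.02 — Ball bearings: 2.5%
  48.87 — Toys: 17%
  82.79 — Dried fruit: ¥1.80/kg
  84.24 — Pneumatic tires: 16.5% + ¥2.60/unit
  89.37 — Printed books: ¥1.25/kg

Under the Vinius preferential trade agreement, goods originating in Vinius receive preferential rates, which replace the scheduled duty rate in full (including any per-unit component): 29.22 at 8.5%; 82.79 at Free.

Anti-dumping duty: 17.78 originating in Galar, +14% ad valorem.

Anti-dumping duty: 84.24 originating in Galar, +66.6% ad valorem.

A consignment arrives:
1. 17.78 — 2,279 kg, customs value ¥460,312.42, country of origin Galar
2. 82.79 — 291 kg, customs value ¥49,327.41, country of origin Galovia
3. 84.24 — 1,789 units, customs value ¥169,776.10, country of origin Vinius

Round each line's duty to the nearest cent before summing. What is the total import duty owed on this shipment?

Line 1 (17.78, Galar, 2,279 kg, ¥460,312.42):
Base rate for 17.78 is 20%.
Additional duty on 17.78 from Galar: +14%. Applied ad valorem rate: 20% + 14% = 34%.
Duty = ¥460,312.42 × 34% = ¥156,506.22.
Line 2 (82.79, Galovia, 291 kg, ¥49,327.41):
Base rate for 82.79 is ¥1.80/kg.
82.79 has an FTA preferential rate, but origin Galovia is not Vinius; base rate stands.
Duty = 291 × ¥1.80 = ¥523.80.
Line 3 (84.24, Vinius, 1,789 units, ¥169,776.10):
Base rate for 84.24 is 16.5% + ¥2.60/unit.
Origin Vinius is the FTA partner but 84.24 is not on the preference list; base rate stands.
The additional-duty order on 84.24 targets Galar, not Vinius; it does not apply.
Duty = ¥169,776.10 × 16.5% + 1,789 × ¥2.60 = ¥32,664.46.
Total = ¥156,506.22 + ¥523.80 + ¥32,664.46 = ¥189,694.48.

¥189,694.48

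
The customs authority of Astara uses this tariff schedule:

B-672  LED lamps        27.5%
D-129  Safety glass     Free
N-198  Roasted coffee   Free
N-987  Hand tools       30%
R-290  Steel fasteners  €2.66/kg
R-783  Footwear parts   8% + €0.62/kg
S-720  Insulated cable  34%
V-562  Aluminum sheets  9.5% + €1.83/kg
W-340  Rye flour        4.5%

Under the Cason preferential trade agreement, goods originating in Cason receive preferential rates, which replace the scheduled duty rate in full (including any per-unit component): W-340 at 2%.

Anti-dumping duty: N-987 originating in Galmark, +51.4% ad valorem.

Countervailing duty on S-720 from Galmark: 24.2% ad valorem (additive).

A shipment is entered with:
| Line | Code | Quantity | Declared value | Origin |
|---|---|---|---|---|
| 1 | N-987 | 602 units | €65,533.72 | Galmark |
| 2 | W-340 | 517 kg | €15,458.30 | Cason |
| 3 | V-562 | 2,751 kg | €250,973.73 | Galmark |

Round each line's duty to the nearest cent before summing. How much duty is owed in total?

€82,530.45

Line 1 (N-987, Galmark, 602 units, €65,533.72):
Base rate for N-987 is 30%.
Additional duty on N-987 from Galmark: +51.4%. Applied ad valorem rate: 30% + 51.4% = 81.4%.
Duty = €65,533.72 × 81.4% = €53,344.45.
Line 2 (W-340, Cason, 517 kg, €15,458.30):
Base rate for W-340 is 4.5%.
Origin Cason qualifies under the Astara–Cason agreement and W-340 is covered: preferential rate 2% applies instead.
Duty = €15,458.30 × 2% = €309.17.
Line 3 (V-562, Galmark, 2,751 kg, €250,973.73):
Base rate for V-562 is 9.5% + €1.83/kg.
Duty = €250,973.73 × 9.5% + 2,751 × €1.83 = €28,876.83.
Total = €53,344.45 + €309.17 + €28,876.83 = €82,530.45.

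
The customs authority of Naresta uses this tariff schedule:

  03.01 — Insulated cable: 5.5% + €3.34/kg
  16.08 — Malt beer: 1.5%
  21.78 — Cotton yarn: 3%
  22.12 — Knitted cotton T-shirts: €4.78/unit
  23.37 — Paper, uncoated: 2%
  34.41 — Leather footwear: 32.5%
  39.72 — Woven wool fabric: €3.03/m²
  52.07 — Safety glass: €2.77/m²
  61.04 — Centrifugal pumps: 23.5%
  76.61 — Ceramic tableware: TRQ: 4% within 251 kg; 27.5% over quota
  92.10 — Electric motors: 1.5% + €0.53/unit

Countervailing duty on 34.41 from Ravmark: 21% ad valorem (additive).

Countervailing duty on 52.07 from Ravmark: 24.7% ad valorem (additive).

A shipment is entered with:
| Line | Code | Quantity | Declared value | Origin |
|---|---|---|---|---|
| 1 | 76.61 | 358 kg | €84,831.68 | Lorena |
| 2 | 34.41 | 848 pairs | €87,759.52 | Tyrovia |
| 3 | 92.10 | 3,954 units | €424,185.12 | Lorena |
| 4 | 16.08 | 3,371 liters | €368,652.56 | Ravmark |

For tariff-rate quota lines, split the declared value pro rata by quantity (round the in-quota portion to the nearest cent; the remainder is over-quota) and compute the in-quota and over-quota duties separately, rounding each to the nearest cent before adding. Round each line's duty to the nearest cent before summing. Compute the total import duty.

Line 1 (76.61, Lorena, 358 kg, €84,831.68):
Code 76.61 is under a tariff-rate quota (threshold 251 kg). In-quota: 251 kg at 4%; over-quota: 107 kg at 27.5%.
Pro-rata value split: in-quota = €84,831.68 × 251/358 = €59,476.96; over-quota = €84,831.68 − €59,476.96 = €25,354.72.
In-quota duty = €59,476.96 × 4% = €2,379.08. Over-quota duty = €25,354.72 × 27.5% = €6,972.55.
Line duty = €2,379.08 + €6,972.55 = €9,351.63.
Line 2 (34.41, Tyrovia, 848 pairs, €87,759.52):
Base rate for 34.41 is 32.5%.
The additional-duty order on 34.41 targets Ravmark, not Tyrovia; it does not apply.
Duty = €87,759.52 × 32.5% = €28,521.84.
Line 3 (92.10, Lorena, 3,954 units, €424,185.12):
Base rate for 92.10 is 1.5% + €0.53/unit.
Duty = €424,185.12 × 1.5% + 3,954 × €0.53 = €8,458.40.
Line 4 (16.08, Ravmark, 3,371 liters, €368,652.56):
Base rate for 16.08 is 1.5%.
Duty = €368,652.56 × 1.5% = €5,529.79.
Total = €9,351.63 + €28,521.84 + €8,458.40 + €5,529.79 = €51,861.66.

€51,861.66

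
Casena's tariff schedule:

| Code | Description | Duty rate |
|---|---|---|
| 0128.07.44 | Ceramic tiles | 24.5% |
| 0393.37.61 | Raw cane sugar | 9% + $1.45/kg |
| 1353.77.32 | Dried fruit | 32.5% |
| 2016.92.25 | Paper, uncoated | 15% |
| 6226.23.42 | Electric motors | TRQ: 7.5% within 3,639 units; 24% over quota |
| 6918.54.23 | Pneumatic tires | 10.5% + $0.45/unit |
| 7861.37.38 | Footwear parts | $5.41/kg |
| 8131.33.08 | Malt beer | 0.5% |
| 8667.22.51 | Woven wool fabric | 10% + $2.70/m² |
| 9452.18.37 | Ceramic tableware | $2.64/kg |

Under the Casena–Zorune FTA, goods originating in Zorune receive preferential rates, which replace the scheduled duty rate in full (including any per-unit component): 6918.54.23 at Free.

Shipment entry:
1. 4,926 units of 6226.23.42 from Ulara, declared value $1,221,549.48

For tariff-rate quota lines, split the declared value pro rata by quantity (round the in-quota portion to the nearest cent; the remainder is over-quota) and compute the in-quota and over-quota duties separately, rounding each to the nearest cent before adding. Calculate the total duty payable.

$144,276.00

Line 1 (6226.23.42, Ulara, 4,926 units, $1,221,549.48):
Code 6226.23.42 is under a tariff-rate quota (threshold 3,639 units). In-quota: 3,639 units at 7.5%; over-quota: 1,287 units at 24%.
Pro-rata value split: in-quota = $1,221,549.48 × 3,639/4,926 = $902,399.22; over-quota = $1,221,549.48 − $902,399.22 = $319,150.26.
In-quota duty = $902,399.22 × 7.5% = $67,679.94. Over-quota duty = $319,150.26 × 24% = $76,596.06.
Line duty = $67,679.94 + $76,596.06 = $144,276.00.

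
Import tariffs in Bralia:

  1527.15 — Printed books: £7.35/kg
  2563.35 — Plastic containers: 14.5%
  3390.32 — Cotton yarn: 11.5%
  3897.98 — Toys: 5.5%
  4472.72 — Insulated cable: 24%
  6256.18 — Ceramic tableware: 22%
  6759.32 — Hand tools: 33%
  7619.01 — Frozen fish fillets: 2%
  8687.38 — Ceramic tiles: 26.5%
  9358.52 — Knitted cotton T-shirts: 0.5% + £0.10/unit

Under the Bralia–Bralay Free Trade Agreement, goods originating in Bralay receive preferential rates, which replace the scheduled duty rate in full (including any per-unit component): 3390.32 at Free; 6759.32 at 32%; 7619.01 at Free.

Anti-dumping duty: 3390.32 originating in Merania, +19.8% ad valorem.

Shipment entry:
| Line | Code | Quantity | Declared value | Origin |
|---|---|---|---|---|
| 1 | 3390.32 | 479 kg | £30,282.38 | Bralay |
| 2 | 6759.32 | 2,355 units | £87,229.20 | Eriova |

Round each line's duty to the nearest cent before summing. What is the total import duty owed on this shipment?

Line 1 (3390.32, Bralay, 479 kg, £30,282.38):
Base rate for 3390.32 is 11.5%.
Origin Bralay qualifies under the Bralia–Bralay agreement and 3390.32 is covered: preferential rate Free applies instead.
The additional-duty order on 3390.32 targets Merania, not Bralay; it does not apply.
Duty = £30,282.38 × 0% = £0.00.
Line 2 (6759.32, Eriova, 2,355 units, £87,229.20):
Base rate for 6759.32 is 33%.
6759.32 has an FTA preferential rate, but origin Eriova is not Bralay; base rate stands.
Duty = £87,229.20 × 33% = £28,785.64.
Total = £0.00 + £28,785.64 = £28,785.64.

£28,785.64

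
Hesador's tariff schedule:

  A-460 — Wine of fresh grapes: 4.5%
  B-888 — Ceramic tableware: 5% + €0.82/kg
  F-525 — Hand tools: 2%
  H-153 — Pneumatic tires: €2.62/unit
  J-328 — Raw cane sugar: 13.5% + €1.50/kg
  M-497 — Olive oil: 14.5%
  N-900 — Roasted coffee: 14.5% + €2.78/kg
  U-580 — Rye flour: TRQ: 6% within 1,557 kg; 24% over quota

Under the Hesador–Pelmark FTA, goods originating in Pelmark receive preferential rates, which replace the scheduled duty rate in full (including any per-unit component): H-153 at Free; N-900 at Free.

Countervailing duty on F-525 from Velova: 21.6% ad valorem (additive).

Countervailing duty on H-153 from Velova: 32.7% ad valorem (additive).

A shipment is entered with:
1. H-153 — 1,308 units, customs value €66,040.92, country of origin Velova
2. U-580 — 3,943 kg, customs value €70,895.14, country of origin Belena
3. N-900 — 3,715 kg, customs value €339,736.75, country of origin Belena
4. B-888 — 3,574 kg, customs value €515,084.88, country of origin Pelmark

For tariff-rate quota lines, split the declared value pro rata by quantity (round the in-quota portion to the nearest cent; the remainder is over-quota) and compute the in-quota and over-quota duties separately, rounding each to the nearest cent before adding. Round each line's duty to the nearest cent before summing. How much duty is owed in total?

Line 1 (H-153, Velova, 1,308 units, €66,040.92):
Base rate for H-153 is €2.62/unit.
H-153 has an FTA preferential rate, but origin Velova is not Pelmark; base rate stands.
Additional duty on H-153 from Velova: +32.7% ad valorem. Applied ad valorem rate = 32.7%.
Duty = €66,040.92 × 32.7% + 1,308 × €2.62 = €25,022.34.
Line 2 (U-580, Belena, 3,943 kg, €70,895.14):
Code U-580 is under a tariff-rate quota (threshold 1,557 kg). In-quota: 1,557 kg at 6%; over-quota: 2,386 kg at 24%.
Pro-rata value split: in-quota = €70,895.14 × 1,557/3,943 = €27,994.86; over-quota = €70,895.14 − €27,994.86 = €42,900.28.
In-quota duty = €27,994.86 × 6% = €1,679.69. Over-quota duty = €42,900.28 × 24% = €10,296.07.
Line duty = €1,679.69 + €10,296.07 = €11,975.76.
Line 3 (N-900, Belena, 3,715 kg, €339,736.75):
Base rate for N-900 is 14.5% + €2.78/kg.
N-900 has an FTA preferential rate, but origin Belena is not Pelmark; base rate stands.
Duty = €339,736.75 × 14.5% + 3,715 × €2.78 = €59,589.53.
Line 4 (B-888, Pelmark, 3,574 kg, €515,084.88):
Base rate for B-888 is 5% + €0.82/kg.
Origin Pelmark is the FTA partner but B-888 is not on the preference list; base rate stands.
Duty = €515,084.88 × 5% + 3,574 × €0.82 = €28,684.92.
Total = €25,022.34 + €11,975.76 + €59,589.53 + €28,684.92 = €125,272.55.

€125,272.55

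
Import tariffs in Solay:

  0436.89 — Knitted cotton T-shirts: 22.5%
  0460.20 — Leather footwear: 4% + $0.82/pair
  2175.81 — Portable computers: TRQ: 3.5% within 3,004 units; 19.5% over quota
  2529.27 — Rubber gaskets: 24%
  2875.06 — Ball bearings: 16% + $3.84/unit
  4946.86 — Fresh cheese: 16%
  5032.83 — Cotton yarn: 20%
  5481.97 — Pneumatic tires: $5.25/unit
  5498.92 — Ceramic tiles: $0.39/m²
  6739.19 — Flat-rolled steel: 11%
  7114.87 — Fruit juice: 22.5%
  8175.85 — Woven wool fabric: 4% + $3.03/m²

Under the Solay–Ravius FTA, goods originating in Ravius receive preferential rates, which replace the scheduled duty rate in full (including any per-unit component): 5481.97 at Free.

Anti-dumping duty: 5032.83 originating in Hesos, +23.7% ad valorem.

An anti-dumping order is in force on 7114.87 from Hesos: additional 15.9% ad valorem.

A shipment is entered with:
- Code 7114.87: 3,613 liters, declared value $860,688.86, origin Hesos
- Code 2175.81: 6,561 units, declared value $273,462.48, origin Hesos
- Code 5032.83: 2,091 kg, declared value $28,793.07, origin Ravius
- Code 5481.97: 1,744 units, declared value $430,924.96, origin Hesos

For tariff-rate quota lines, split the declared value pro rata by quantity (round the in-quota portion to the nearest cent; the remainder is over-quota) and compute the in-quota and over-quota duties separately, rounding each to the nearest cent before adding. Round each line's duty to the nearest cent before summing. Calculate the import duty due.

Line 1 (7114.87, Hesos, 3,613 liters, $860,688.86):
Base rate for 7114.87 is 22.5%.
Additional duty on 7114.87 from Hesos: +15.9%. Applied ad valorem rate: 22.5% + 15.9% = 38.4%.
Duty = $860,688.86 × 38.4% = $330,504.52.
Line 2 (2175.81, Hesos, 6,561 units, $273,462.48):
Code 2175.81 is under a tariff-rate quota (threshold 3,004 units). In-quota: 3,004 units at 3.5%; over-quota: 3,557 units at 19.5%.
Pro-rata value split: in-quota = $273,462.48 × 3,004/6,561 = $125,206.72; over-quota = $273,462.48 − $125,206.72 = $148,255.76.
In-quota duty = $125,206.72 × 3.5% = $4,382.24. Over-quota duty = $148,255.76 × 19.5% = $28,909.87.
Line duty = $4,382.24 + $28,909.87 = $33,292.11.
Line 3 (5032.83, Ravius, 2,091 kg, $28,793.07):
Base rate for 5032.83 is 20%.
Origin Ravius is the FTA partner but 5032.83 is not on the preference list; base rate stands.
The additional-duty order on 5032.83 targets Hesos, not Ravius; it does not apply.
Duty = $28,793.07 × 20% = $5,758.61.
Line 4 (5481.97, Hesos, 1,744 units, $430,924.96):
Base rate for 5481.97 is $5.25/unit.
5481.97 has an FTA preferential rate, but origin Hesos is not Ravius; base rate stands.
Duty = 1,744 × $5.25 = $9,156.00.
Total = $330,504.52 + $33,292.11 + $5,758.61 + $9,156.00 = $378,711.24.

$378,711.24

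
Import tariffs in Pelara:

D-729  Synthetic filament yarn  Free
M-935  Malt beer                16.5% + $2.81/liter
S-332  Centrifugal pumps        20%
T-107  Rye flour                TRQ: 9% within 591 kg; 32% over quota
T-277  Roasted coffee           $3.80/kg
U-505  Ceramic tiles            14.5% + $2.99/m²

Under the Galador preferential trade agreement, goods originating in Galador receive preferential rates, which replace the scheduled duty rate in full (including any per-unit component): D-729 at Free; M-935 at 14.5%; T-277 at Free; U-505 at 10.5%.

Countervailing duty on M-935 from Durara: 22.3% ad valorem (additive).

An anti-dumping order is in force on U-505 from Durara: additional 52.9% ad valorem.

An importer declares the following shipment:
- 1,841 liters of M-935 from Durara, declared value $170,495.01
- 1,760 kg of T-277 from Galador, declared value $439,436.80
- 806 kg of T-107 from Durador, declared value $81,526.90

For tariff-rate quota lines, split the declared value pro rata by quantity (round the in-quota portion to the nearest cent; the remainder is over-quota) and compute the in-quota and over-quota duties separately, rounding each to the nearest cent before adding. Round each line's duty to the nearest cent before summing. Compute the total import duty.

Line 1 (M-935, Durara, 1,841 liters, $170,495.01):
Base rate for M-935 is 16.5% + $2.81/liter.
M-935 has an FTA preferential rate, but origin Durara is not Galador; base rate stands.
Additional duty on M-935 from Durara: +22.3%. Applied ad valorem rate: 16.5% + 22.3% = 38.8%.
Duty = $170,495.01 × 38.8% + 1,841 × $2.81 = $71,325.27.
Line 2 (T-277, Galador, 1,760 kg, $439,436.80):
Base rate for T-277 is $3.80/kg.
Origin Galador qualifies under the Pelara–Galador agreement and T-277 is covered: preferential rate Free applies instead.
Duty = $439,436.80 × 0% = $0.00.
Line 3 (T-107, Durador, 806 kg, $81,526.90):
Code T-107 is under a tariff-rate quota (threshold 591 kg). In-quota: 591 kg at 9%; over-quota: 215 kg at 32%.
Pro-rata value split: in-quota = $81,526.90 × 591/806 = $59,779.65; over-quota = $81,526.90 − $59,779.65 = $21,747.25.
In-quota duty = $59,779.65 × 9% = $5,380.17. Over-quota duty = $21,747.25 × 32% = $6,959.12.
Line duty = $5,380.17 + $6,959.12 = $12,339.29.
Total = $71,325.27 + $0.00 + $12,339.29 = $83,664.56.

$83,664.56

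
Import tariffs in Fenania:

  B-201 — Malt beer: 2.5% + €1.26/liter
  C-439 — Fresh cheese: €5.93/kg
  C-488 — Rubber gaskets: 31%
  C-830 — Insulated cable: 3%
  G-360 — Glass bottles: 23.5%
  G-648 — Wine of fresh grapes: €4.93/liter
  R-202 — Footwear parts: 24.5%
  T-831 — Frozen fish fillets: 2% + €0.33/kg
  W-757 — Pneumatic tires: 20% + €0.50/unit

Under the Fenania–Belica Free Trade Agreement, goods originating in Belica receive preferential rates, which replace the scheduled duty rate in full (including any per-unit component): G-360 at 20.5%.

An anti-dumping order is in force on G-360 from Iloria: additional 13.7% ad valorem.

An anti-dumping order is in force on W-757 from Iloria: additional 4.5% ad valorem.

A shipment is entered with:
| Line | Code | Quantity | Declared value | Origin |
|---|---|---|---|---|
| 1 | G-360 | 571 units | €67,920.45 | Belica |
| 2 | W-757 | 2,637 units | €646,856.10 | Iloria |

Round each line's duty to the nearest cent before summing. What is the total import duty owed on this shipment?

€173,721.93

Line 1 (G-360, Belica, 571 units, €67,920.45):
Base rate for G-360 is 23.5%.
Origin Belica qualifies under the Fenania–Belica agreement and G-360 is covered: preferential rate 20.5% applies instead.
The additional-duty order on G-360 targets Iloria, not Belica; it does not apply.
Duty = €67,920.45 × 20.5% = €13,923.69.
Line 2 (W-757, Iloria, 2,637 units, €646,856.10):
Base rate for W-757 is 20% + €0.50/unit.
Additional duty on W-757 from Iloria: +4.5%. Applied ad valorem rate: 20% + 4.5% = 24.5%.
Duty = €646,856.10 × 24.5% + 2,637 × €0.50 = €159,798.24.
Total = €13,923.69 + €159,798.24 = €173,721.93.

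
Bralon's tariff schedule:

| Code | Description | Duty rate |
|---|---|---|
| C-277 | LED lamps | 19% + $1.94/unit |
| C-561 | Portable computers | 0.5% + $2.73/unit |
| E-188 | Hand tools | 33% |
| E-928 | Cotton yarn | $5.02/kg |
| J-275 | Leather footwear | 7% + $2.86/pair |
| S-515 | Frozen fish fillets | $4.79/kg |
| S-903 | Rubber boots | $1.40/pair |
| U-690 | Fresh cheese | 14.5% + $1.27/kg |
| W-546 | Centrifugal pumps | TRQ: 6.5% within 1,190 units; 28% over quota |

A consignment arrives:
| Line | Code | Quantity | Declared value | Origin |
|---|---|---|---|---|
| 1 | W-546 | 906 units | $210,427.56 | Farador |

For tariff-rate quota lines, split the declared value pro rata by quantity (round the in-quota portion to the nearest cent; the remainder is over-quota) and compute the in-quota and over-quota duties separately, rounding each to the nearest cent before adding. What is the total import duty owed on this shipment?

$13,677.79

Line 1 (W-546, Farador, 906 units, $210,427.56):
Code W-546 is under a tariff-rate quota (threshold 1,190 units). Quantity 906 units is within the quota, so the in-quota rate 6.5% applies to the full value.
Duty = $210,427.56 × 6.5% = $13,677.79.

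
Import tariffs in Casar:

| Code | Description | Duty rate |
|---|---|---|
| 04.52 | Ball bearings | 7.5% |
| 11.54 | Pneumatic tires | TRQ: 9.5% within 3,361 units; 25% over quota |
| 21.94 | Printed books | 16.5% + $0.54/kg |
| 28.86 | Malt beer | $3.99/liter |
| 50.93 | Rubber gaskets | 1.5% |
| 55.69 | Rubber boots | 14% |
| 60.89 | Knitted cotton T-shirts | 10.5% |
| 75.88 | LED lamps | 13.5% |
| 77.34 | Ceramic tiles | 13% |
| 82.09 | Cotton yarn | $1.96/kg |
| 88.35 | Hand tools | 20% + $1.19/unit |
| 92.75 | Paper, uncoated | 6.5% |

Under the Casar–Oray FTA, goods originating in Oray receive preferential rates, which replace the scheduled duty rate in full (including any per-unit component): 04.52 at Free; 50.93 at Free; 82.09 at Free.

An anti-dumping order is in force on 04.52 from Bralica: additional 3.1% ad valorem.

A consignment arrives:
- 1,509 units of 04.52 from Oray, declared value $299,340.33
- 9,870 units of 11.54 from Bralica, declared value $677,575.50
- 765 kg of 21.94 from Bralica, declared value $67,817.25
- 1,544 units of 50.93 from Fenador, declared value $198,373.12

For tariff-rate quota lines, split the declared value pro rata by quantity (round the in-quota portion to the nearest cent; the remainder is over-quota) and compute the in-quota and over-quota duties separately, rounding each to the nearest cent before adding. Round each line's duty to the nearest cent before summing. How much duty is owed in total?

Line 1 (04.52, Oray, 1,509 units, $299,340.33):
Base rate for 04.52 is 7.5%.
Origin Oray qualifies under the Casar–Oray agreement and 04.52 is covered: preferential rate Free applies instead.
The additional-duty order on 04.52 targets Bralica, not Oray; it does not apply.
Duty = $299,340.33 × 0% = $0.00.
Line 2 (11.54, Bralica, 9,870 units, $677,575.50):
Code 11.54 is under a tariff-rate quota (threshold 3,361 units). In-quota: 3,361 units at 9.5%; over-quota: 6,509 units at 25%.
Pro-rata value split: in-quota = $677,575.50 × 3,361/9,870 = $230,732.65; over-quota = $677,575.50 − $230,732.65 = $446,842.85.
In-quota duty = $230,732.65 × 9.5% = $21,919.60. Over-quota duty = $446,842.85 × 25% = $111,710.71.
Line duty = $21,919.60 + $111,710.71 = $133,630.31.
Line 3 (21.94, Bralica, 765 kg, $67,817.25):
Base rate for 21.94 is 16.5% + $0.54/kg.
Duty = $67,817.25 × 16.5% + 765 × $0.54 = $11,602.95.
Line 4 (50.93, Fenador, 1,544 units, $198,373.12):
Base rate for 50.93 is 1.5%.
50.93 has an FTA preferential rate, but origin Fenador is not Oray; base rate stands.
Duty = $198,373.12 × 1.5% = $2,975.60.
Total = $0.00 + $133,630.31 + $11,602.95 + $2,975.60 = $148,208.86.

$148,208.86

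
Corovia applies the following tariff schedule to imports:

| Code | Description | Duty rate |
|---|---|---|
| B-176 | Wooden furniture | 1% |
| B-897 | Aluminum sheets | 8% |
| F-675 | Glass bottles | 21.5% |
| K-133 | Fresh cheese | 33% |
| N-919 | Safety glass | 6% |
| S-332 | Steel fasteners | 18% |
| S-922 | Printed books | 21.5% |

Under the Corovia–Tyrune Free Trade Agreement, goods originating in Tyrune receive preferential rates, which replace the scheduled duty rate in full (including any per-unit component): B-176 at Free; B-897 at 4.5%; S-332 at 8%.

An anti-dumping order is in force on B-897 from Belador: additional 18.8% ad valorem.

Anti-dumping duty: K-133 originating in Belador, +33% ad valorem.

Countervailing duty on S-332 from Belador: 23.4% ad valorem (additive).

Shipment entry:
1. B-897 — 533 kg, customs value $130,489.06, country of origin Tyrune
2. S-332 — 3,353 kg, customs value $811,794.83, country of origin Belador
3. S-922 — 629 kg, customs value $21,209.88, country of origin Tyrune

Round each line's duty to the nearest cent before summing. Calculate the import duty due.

Line 1 (B-897, Tyrune, 533 kg, $130,489.06):
Base rate for B-897 is 8%.
Origin Tyrune qualifies under the Corovia–Tyrune agreement and B-897 is covered: preferential rate 4.5% applies instead.
The additional-duty order on B-897 targets Belador, not Tyrune; it does not apply.
Duty = $130,489.06 × 4.5% = $5,872.01.
Line 2 (S-332, Belador, 3,353 kg, $811,794.83):
Base rate for S-332 is 18%.
S-332 has an FTA preferential rate, but origin Belador is not Tyrune; base rate stands.
Additional duty on S-332 from Belador: +23.4%. Applied ad valorem rate: 18% + 23.4% = 41.4%.
Duty = $811,794.83 × 41.4% = $336,083.06.
Line 3 (S-922, Tyrune, 629 kg, $21,209.88):
Base rate for S-922 is 21.5%.
Origin Tyrune is the FTA partner but S-922 is not on the preference list; base rate stands.
Duty = $21,209.88 × 21.5% = $4,560.12.
Total = $5,872.01 + $336,083.06 + $4,560.12 = $346,515.19.

$346,515.19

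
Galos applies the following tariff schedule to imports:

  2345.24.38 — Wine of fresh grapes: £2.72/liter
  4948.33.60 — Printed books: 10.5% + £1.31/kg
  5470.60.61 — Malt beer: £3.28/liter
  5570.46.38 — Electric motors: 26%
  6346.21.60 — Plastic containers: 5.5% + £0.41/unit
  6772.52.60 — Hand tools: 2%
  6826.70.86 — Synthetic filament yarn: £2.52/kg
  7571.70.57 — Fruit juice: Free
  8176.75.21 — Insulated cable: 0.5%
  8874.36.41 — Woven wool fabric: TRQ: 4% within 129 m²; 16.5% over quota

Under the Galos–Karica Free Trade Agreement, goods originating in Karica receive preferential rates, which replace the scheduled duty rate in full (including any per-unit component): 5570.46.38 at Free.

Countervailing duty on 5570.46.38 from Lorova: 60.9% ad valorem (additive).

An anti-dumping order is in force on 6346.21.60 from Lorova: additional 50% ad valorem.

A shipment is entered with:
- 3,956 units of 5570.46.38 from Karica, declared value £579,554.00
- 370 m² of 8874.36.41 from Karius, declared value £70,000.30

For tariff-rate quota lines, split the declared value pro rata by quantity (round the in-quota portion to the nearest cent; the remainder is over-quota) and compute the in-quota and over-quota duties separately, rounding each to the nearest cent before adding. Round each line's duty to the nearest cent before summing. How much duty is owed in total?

£8,499.36

Line 1 (5570.46.38, Karica, 3,956 units, £579,554.00):
Base rate for 5570.46.38 is 26%.
Origin Karica qualifies under the Galos–Karica agreement and 5570.46.38 is covered: preferential rate Free applies instead.
The additional-duty order on 5570.46.38 targets Lorova, not Karica; it does not apply.
Duty = £579,554.00 × 0% = £0.00.
Line 2 (8874.36.41, Karius, 370 m², £70,000.30):
Code 8874.36.41 is under a tariff-rate quota (threshold 129 m²). In-quota: 129 m² at 4%; over-quota: 241 m² at 16.5%.
Pro-rata value split: in-quota = £70,000.30 × 129/370 = £24,405.51; over-quota = £70,000.30 − £24,405.51 = £45,594.79.
In-quota duty = £24,405.51 × 4% = £976.22. Over-quota duty = £45,594.79 × 16.5% = £7,523.14.
Line duty = £976.22 + £7,523.14 = £8,499.36.
Total = £0.00 + £8,499.36 = £8,499.36.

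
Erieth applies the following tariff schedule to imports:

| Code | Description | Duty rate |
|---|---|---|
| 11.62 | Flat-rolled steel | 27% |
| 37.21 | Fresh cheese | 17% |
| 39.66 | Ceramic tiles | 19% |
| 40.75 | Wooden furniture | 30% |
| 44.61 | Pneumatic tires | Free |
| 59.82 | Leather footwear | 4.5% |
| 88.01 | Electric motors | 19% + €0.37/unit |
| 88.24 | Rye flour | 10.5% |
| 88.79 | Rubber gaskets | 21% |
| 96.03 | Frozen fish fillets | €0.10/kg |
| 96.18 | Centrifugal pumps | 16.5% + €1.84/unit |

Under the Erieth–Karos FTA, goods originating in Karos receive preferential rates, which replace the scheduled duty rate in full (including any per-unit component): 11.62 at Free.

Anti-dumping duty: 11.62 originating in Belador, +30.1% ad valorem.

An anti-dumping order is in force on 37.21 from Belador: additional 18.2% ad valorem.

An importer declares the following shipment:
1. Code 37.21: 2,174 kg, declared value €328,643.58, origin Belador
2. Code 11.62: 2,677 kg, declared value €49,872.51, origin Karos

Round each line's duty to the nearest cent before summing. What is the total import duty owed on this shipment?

€115,682.54

Line 1 (37.21, Belador, 2,174 kg, €328,643.58):
Base rate for 37.21 is 17%.
Additional duty on 37.21 from Belador: +18.2%. Applied ad valorem rate: 17% + 18.2% = 35.2%.
Duty = €328,643.58 × 35.2% = €115,682.54.
Line 2 (11.62, Karos, 2,677 kg, €49,872.51):
Base rate for 11.62 is 27%.
Origin Karos qualifies under the Erieth–Karos agreement and 11.62 is covered: preferential rate Free applies instead.
The additional-duty order on 11.62 targets Belador, not Karos; it does not apply.
Duty = €49,872.51 × 0% = €0.00.
Total = €115,682.54 + €0.00 = €115,682.54.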